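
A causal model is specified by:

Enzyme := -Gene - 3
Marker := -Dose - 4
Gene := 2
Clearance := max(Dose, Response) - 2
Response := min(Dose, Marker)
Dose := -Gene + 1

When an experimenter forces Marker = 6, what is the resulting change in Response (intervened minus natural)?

2

Intervening sets Marker = 6 and removes its equation (Marker := -Dose - 4).
Dose = -Gene + 1  [with Gene=2]  = -1
Response = min(Dose, Marker)  [with Dose=-1, Marker=6]  = -1
Without intervention: Dose = -Gene + 1  [with Gene=2]  = -1; Marker = -Dose - 4  [with Dose=-1]  = -3; Response = min(Dose, Marker)  [with Dose=-1, Marker=-3]  = -3.
Change = -1 − (-3) = 2.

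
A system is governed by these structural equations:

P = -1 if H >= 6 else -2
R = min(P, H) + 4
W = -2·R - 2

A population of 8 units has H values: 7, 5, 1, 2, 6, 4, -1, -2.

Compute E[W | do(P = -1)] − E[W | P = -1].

Under do(P=-1), P's equation is replaced by P=-1 for every unit. Per-unit W: -8, -8, -8, -8, -8, -8, -8, -6. Mean = -7.75.
E[W|P=-1] averages over only the 2 units with P=-1 (H = 7, 6): W = -8, -8, mean -8.
Difference = -7.75 − (-8) = 0.25.

0.25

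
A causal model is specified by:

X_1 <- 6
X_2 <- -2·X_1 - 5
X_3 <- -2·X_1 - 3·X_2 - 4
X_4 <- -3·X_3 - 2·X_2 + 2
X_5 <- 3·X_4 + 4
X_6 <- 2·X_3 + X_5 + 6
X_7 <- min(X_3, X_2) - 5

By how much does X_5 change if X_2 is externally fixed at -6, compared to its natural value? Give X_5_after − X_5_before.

do(X_2=-6) replaces the equation X_2 <- -2·X_1 - 5 with the constant X_2 = -6.
X_3 = -2·X_1 - 3·X_2 - 4  [with X_1=6, X_2=-6]  = 2
X_4 = -3·X_3 - 2·X_2 + 2  [with X_3=2, X_2=-6]  = 8
X_5 = 3·X_4 + 4  [with X_4=8]  = 28
Without intervention: X_2 = -2·X_1 - 5  [with X_1=6]  = -17; X_3 = -2·X_1 - 3·X_2 - 4  [with X_1=6, X_2=-17]  = 35; X_4 = -3·X_3 - 2·X_2 + 2  [with X_3=35, X_2=-17]  = -69; X_5 = 3·X_4 + 4  [with X_4=-69]  = -203.
Change = 28 − (-203) = 231.

231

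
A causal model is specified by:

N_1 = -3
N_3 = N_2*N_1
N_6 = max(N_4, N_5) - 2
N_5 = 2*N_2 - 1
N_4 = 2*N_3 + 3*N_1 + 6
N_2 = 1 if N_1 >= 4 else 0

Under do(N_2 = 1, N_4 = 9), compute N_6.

The joint intervention fixes N_2 = 1, N_4 = 9, removing each variable's own equation.
N_5 = 2*N_2 - 1  [with N_2=1]  = 1
N_6 = max(N_4, N_5) - 2  [with N_4=9, N_5=1]  = 7

7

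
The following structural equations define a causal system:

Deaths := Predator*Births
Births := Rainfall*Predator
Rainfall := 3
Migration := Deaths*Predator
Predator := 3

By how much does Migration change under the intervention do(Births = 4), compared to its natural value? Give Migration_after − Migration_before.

do(Births=4) replaces the equation Births := Rainfall*Predator with the constant Births = 4.
Deaths = Predator*Births  [with Predator=3, Births=4]  = 12
Migration = Deaths*Predator  [with Deaths=12, Predator=3]  = 36
Without intervention: Births = Rainfall*Predator  [with Rainfall=3, Predator=3]  = 9; Deaths = Predator*Births  [with Predator=3, Births=9]  = 27; Migration = Deaths*Predator  [with Deaths=27, Predator=3]  = 81.
Change = 36 − 81 = -45.

-45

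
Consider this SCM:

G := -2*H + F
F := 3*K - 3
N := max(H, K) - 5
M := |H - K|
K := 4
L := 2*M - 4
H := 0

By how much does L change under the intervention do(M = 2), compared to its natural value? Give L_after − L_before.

-4

The intervention breaks the incoming arrows to M: M := |H - K| no longer applies, and M = 2.
L = 2*M - 4  [with M=2]  = 0
Without intervention: M = |H - K|  [with H=0, K=4]  = 4; L = 2*M - 4  [with M=4]  = 4.
Change = 0 − 4 = -4.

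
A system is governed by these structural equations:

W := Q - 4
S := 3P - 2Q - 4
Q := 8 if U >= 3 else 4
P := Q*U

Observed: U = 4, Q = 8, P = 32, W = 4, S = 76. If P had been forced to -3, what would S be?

-29

do(P=-3) replaces the equation P := Q*U with the constant P = -3.
Q = 8 if U >= 3 else 4  [with U=4]  = 8
S = 3P - 2Q - 4  [with P=-3, Q=8]  = -29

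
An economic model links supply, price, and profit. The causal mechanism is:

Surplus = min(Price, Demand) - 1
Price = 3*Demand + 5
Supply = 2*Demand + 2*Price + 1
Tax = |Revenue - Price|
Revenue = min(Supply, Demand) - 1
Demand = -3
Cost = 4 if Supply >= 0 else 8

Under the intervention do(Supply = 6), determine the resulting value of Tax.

0

The intervention breaks the incoming arrows to Supply: Supply = 2*Demand + 2*Price + 1 no longer applies, and Supply = 6.
Price = 3*Demand + 5  [with Demand=-3]  = -4
Revenue = min(Supply, Demand) - 1  [with Supply=6, Demand=-3]  = -4
Tax = |Revenue - Price|  [with Revenue=-4, Price=-4]  = 0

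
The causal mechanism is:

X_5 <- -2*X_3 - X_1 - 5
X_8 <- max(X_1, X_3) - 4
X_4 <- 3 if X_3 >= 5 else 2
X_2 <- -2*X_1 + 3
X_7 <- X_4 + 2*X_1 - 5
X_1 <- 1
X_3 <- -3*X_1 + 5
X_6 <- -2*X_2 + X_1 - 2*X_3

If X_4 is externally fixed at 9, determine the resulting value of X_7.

6

The intervention breaks the incoming arrows to X_4: X_4 <- 3 if X_3 >= 5 else 2 no longer applies, and X_4 = 9.
X_7 = X_4 + 2*X_1 - 5  [with X_4=9, X_1=1]  = 6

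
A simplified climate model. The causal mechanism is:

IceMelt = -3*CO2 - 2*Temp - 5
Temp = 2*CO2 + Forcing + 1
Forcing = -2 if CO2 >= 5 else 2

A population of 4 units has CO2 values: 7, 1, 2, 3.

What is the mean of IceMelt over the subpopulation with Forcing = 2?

-25

Observing Forcing=2 restricts to units where Forcing's equation naturally yields 2: CO2 ∈ {1, 2, 3}. In that subpopulation IceMelt = -18, -25, -32, mean -25.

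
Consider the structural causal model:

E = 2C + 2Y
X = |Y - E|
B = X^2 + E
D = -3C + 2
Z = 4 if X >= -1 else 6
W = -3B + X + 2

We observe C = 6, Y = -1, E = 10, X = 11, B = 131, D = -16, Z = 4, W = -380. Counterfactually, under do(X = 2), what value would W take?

-38

do(X=2) replaces the equation X = |Y - E| with the constant X = 2.
E = 2C + 2Y  [with C=6, Y=-1]  = 10
B = X^2 + E  [with X=2, E=10]  = 14
W = -3B + X + 2  [with B=14, X=2]  = -38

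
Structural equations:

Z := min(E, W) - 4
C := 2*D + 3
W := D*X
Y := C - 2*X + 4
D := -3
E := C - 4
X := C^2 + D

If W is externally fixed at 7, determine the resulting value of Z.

-11

Intervening sets W = 7 and removes its equation (W := D*X).
C = 2*D + 3  [with D=-3]  = -3
E = C - 4  [with C=-3]  = -7
Z = min(E, W) - 4  [with E=-7, W=7]  = -11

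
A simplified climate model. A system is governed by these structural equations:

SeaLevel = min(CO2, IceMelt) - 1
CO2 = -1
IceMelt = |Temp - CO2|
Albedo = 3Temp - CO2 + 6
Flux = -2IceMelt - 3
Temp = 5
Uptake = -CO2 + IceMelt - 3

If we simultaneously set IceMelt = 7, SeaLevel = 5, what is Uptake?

Under do(IceMelt = 7, SeaLevel = 5), each intervened variable's structural equation is replaced by its fixed value.
Uptake = -CO2 + IceMelt - 3  [with CO2=-1, IceMelt=7]  = 5

5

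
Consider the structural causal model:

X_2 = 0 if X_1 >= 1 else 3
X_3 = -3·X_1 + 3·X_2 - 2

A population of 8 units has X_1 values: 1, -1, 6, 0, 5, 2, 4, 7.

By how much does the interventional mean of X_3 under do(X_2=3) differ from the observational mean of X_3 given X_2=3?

do(X_2=3) breaks X_2's dependence on X_1. With X_2=3 fixed, X_3 across the units is 4, 10, -11, 7, -8, 1, -5, -14, mean -2.
E[X_3|X_2=3] averages over only the 2 units with X_2=3 (X_1 = -1, 0): X_3 = 10, 7, mean 8.5.
Difference = -2 − 8.5 = -10.5.

-10.5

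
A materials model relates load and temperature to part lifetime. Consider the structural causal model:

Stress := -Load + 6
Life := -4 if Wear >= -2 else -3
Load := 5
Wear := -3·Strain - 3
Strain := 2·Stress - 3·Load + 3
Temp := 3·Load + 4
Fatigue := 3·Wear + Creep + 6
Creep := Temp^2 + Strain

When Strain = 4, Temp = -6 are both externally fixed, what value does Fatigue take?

Under do(Strain = 4, Temp = -6), each intervened variable's structural equation is replaced by its fixed value.
Creep = Temp^2 + Strain  [with Temp=-6, Strain=4]  = 40
Wear = -3·Strain - 3  [with Strain=4]  = -15
Fatigue = 3·Wear + Creep + 6  [with Wear=-15, Creep=40]  = 1

1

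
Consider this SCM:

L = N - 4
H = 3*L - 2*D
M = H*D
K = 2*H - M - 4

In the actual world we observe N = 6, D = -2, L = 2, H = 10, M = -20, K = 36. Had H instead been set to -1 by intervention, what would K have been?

Under do(H=-1), the mechanism H = 3*L - 2*D is discarded; H is fixed at -1.
M = H*D  [with H=-1, D=-2]  = 2
K = 2*H - M - 4  [with H=-1, M=2]  = -8

-8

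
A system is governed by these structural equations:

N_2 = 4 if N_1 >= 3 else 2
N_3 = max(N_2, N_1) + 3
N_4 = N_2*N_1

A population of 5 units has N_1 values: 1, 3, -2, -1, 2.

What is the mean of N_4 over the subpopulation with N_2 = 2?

0

Conditioning on N_2=2 selects the 4 unit(s) with N_1 ∈ {1, -2, -1, 2}. Their N_4 values: 2, -4, -2, 4. Mean = 0.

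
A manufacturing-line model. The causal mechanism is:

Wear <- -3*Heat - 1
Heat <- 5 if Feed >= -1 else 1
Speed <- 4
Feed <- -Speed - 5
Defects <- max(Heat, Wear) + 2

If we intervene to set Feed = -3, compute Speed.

4

Under do(Feed=-3), the mechanism Feed <- -Speed - 5 is discarded; Feed is fixed at -3.
Speed is not downstream of the intervention, so its value is determined by the original equations.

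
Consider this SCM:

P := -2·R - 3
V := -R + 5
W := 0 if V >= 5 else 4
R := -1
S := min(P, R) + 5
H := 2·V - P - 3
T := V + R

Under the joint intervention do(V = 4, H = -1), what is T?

3

Setting V = 4, H = -1 by intervention discards those variables' equations.
T = V + R  [with V=4, R=-1]  = 3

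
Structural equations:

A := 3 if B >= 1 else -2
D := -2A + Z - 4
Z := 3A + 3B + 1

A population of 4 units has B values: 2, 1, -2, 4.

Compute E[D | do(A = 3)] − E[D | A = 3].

-3.25

do(A=3) breaks A's dependence on B. With A=3 fixed, D across the units is 6, 3, -6, 12, mean 3.75.
Conditioning on A=3 selects the 3 unit(s) with B ∈ {2, 1, 4}. Their D values: 6, 3, 12. Mean = 7.
Difference = 3.75 − 7 = -3.25.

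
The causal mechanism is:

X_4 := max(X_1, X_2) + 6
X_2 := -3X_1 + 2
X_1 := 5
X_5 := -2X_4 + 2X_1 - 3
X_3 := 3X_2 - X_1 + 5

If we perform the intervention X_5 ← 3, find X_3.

-39

do(X_5=3) replaces the equation X_5 := -2X_4 + 2X_1 - 3 with the constant X_5 = 3.
X_3 is not downstream of the intervention, so its value is determined by the original equations.
X_2 = -3X_1 + 2  [with X_1=5]  = -13
X_3 = 3X_2 - X_1 + 5  [with X_2=-13, X_1=5]  = -39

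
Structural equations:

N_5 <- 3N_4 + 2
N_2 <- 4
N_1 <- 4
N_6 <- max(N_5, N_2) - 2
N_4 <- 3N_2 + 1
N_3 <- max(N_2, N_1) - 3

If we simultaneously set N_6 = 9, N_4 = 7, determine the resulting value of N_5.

Setting N_6 = 9, N_4 = 7 by intervention discards those variables' equations.
N_5 = 3N_4 + 2  [with N_4=7]  = 23

23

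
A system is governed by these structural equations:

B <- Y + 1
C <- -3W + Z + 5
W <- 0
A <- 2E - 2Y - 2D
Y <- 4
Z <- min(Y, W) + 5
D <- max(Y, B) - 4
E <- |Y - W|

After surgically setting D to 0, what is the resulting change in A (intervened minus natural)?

2

do(D=0) replaces the equation D <- max(Y, B) - 4 with the constant D = 0.
E = |Y - W|  [with Y=4, W=0]  = 4
A = 2E - 2Y - 2D  [with E=4, Y=4, D=0]  = 0
Without intervention: B = Y + 1  [with Y=4]  = 5; E = |Y - W|  [with Y=4, W=0]  = 4; D = max(Y, B) - 4  [with Y=4, B=5]  = 1; A = 2E - 2Y - 2D  [with E=4, Y=4, D=1]  = -2.
Change = 0 − (-2) = 2.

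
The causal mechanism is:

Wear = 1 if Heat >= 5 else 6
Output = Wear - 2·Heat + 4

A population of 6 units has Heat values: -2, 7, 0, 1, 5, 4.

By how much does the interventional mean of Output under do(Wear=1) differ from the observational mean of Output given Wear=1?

7

Under do(Wear=1), Wear's equation is replaced by Wear=1 for every unit. Per-unit Output: 9, -9, 5, 3, -5, -3. Mean = 0.
Observing Wear=1 restricts to units where Wear's equation naturally yields 1: Heat ∈ {7, 5}. In that subpopulation Output = -9, -5, mean -7.
Difference = 0 − (-7) = 7.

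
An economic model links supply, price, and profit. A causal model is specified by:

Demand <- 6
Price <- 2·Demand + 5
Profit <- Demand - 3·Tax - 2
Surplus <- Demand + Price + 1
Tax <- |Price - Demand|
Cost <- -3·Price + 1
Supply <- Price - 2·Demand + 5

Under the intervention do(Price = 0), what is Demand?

6

Under do(Price=0), the mechanism Price <- 2·Demand + 5 is discarded; Price is fixed at 0.
Demand is not downstream of the intervention, so its value is determined by the original equations.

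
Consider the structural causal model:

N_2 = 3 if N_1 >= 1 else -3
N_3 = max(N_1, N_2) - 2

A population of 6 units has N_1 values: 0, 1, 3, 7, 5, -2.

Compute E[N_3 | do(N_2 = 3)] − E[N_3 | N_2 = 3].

Every unit gets N_2=3 under the intervention. N_3 values become 1, 1, 1, 5, 3, 1; E[N_3|do(N_2=3)] = 2.
E[N_3|N_2=3] averages over only the 4 units with N_2=3 (N_1 = 1, 3, 7, 5): N_3 = 1, 1, 5, 3, mean 2.5.
Difference = 2 − 2.5 = -0.5.

-0.5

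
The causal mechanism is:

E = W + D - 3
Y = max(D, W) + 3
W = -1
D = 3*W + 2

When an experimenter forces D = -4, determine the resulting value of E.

-8

The intervention breaks the incoming arrows to D: D = 3*W + 2 no longer applies, and D = -4.
E = W + D - 3  [with W=-1, D=-4]  = -8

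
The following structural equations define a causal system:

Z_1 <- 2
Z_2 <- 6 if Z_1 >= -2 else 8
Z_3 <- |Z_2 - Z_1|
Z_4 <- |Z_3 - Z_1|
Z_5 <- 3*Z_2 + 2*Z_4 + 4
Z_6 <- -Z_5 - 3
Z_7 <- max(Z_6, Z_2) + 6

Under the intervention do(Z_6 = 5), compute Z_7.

Intervening sets Z_6 = 5 and removes its equation (Z_6 <- -Z_5 - 3).
Z_2 = 6 if Z_1 >= -2 else 8  [with Z_1=2]  = 6
Z_7 = max(Z_6, Z_2) + 6  [with Z_6=5, Z_2=6]  = 12

12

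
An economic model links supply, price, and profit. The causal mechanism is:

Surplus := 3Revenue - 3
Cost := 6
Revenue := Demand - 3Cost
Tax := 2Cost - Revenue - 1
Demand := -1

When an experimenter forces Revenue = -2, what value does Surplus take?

do(Revenue=-2) replaces the equation Revenue := Demand - 3Cost with the constant Revenue = -2.
Surplus = 3Revenue - 3  [with Revenue=-2]  = -9

-9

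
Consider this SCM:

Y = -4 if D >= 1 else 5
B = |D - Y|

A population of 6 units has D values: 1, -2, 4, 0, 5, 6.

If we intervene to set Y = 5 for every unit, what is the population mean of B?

3

Under do(Y=5), Y's equation is replaced by Y=5 for every unit. Per-unit B: 4, 7, 1, 5, 0, 1. Mean = 3.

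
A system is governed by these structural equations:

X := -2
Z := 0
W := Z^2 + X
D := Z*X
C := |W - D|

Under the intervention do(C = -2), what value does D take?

The intervention breaks the incoming arrows to C: C := |W - D| no longer applies, and C = -2.
Since D is not a descendant of the intervened variable, it is unaffected.
D = Z*X  [with Z=0, X=-2]  = 0

0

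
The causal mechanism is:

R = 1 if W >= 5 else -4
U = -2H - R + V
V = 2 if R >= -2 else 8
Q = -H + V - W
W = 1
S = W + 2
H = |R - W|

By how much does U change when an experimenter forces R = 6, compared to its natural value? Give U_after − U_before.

Under do(R=6), the mechanism R = 1 if W >= 5 else -4 is discarded; R is fixed at 6.
H = |R - W|  [with R=6, W=1]  = 5
V = 2 if R >= -2 else 8  [with R=6]  = 2
U = -2H - R + V  [with H=5, R=6, V=2]  = -14
Without intervention: R = 1 if W >= 5 else -4  [with W=1]  = -4; H = |R - W|  [with R=-4, W=1]  = 5; V = 2 if R >= -2 else 8  [with R=-4]  = 8; U = -2H - R + V  [with H=5, R=-4, V=8]  = 2.
Change = -14 − 2 = -16.

-16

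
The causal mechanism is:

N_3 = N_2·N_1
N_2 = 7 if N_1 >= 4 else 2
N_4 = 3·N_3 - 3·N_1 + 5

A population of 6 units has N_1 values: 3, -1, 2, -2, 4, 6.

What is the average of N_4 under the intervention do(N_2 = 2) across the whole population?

do(N_2=2) breaks N_2's dependence on N_1. With N_2=2 fixed, N_4 across the units is 14, 2, 11, -1, 17, 23, mean 11.

11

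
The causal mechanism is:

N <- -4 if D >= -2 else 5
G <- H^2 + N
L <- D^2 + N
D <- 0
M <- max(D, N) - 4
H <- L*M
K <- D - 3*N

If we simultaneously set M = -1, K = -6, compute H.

4

Setting M = -1, K = -6 by intervention discards those variables' equations.
N = -4 if D >= -2 else 5  [with D=0]  = -4
L = D^2 + N  [with D=0, N=-4]  = -4
H = L*M  [with L=-4, M=-1]  = 4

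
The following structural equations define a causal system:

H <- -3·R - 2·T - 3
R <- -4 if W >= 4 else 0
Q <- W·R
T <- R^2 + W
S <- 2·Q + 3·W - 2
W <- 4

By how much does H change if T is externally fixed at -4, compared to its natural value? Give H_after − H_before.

48

The intervention breaks the incoming arrows to T: T <- R^2 + W no longer applies, and T = -4.
R = -4 if W >= 4 else 0  [with W=4]  = -4
H = -3·R - 2·T - 3  [with R=-4, T=-4]  = 17
Without intervention: R = -4 if W >= 4 else 0  [with W=4]  = -4; T = R^2 + W  [with R=-4, W=4]  = 20; H = -3·R - 2·T - 3  [with R=-4, T=20]  = -31.
Change = 17 − (-31) = 48.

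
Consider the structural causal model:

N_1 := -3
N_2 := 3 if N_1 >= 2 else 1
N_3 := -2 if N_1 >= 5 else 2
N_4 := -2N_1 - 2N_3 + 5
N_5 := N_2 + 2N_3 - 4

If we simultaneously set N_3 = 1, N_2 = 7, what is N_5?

5

Setting N_3 = 1, N_2 = 7 by intervention discards those variables' equations.
N_5 = N_2 + 2N_3 - 4  [with N_2=7, N_3=1]  = 5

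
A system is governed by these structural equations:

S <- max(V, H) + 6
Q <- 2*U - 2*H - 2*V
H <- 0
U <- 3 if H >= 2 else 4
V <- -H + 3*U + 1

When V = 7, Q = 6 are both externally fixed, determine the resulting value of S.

The joint intervention fixes V = 7, Q = 6, removing each variable's own equation.
S = max(V, H) + 6  [with V=7, H=0]  = 13

13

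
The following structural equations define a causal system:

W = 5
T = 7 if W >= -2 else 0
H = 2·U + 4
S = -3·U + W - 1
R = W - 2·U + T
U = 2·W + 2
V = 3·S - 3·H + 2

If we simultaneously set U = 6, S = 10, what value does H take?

16

The joint intervention fixes U = 6, S = 10, removing each variable's own equation.
H = 2·U + 4  [with U=6]  = 16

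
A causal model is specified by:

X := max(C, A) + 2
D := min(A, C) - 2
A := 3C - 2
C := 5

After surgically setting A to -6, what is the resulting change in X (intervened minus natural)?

-8

The intervention breaks the incoming arrows to A: A := 3C - 2 no longer applies, and A = -6.
X = max(C, A) + 2  [with C=5, A=-6]  = 7
Without intervention: A = 3C - 2  [with C=5]  = 13; X = max(C, A) + 2  [with C=5, A=13]  = 15.
Change = 7 − 15 = -8.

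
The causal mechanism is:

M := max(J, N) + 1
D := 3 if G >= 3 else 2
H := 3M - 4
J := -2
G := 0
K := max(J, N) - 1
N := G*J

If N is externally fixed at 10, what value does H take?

29

The intervention breaks the incoming arrows to N: N := G*J no longer applies, and N = 10.
M = max(J, N) + 1  [with J=-2, N=10]  = 11
H = 3M - 4  [with M=11]  = 29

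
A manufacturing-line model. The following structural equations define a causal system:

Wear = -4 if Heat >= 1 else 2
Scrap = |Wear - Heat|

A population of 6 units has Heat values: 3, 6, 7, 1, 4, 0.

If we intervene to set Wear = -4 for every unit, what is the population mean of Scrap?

Every unit gets Wear=-4 under the intervention. Scrap values become 7, 10, 11, 5, 8, 4; E[Scrap|do(Wear=-4)] = 7.5.

7.5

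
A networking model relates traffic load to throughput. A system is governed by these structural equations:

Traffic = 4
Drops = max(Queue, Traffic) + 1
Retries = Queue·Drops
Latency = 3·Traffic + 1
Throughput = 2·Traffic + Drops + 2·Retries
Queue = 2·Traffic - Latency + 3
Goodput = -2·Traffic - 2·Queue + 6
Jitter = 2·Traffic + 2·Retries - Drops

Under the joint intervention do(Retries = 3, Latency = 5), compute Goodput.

-14

Under do(Retries = 3, Latency = 5), each intervened variable's structural equation is replaced by its fixed value.
Queue = 2·Traffic - Latency + 3  [with Traffic=4, Latency=5]  = 6
Goodput = -2·Traffic - 2·Queue + 6  [with Traffic=4, Queue=6]  = -14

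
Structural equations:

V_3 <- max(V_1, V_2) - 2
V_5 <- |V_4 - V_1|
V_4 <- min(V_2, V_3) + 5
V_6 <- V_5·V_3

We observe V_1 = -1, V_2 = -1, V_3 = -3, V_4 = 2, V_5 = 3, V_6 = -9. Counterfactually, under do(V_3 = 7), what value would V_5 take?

5

do(V_3=7) replaces the equation V_3 <- max(V_1, V_2) - 2 with the constant V_3 = 7.
V_4 = min(V_2, V_3) + 5  [with V_2=-1, V_3=7]  = 4
V_5 = |V_4 - V_1|  [with V_4=4, V_1=-1]  = 5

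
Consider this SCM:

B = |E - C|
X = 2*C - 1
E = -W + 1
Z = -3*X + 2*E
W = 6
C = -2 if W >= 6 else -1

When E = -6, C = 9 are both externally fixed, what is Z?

-63

Setting E = -6, C = 9 by intervention discards those variables' equations.
X = 2*C - 1  [with C=9]  = 17
Z = -3*X + 2*E  [with X=17, E=-6]  = -63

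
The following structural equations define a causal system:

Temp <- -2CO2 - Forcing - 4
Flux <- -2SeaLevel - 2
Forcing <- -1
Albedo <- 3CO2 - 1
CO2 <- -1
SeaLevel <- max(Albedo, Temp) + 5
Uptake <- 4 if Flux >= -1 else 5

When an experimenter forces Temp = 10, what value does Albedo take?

-4

The intervention breaks the incoming arrows to Temp: Temp <- -2CO2 - Forcing - 4 no longer applies, and Temp = 10.
Albedo is not downstream of the intervention, so its value is determined by the original equations.
Albedo = 3CO2 - 1  [with CO2=-1]  = -4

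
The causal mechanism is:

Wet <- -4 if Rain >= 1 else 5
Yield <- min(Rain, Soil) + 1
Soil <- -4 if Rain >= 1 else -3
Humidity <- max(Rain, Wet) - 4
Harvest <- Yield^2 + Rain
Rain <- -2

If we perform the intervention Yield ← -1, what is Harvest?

-1

The intervention breaks the incoming arrows to Yield: Yield <- min(Rain, Soil) + 1 no longer applies, and Yield = -1.
Harvest = Yield^2 + Rain  [with Yield=-1, Rain=-2]  = -1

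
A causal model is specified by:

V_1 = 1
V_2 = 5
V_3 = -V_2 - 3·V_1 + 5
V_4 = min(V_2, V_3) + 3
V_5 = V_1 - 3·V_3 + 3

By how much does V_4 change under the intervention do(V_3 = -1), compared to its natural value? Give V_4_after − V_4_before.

The intervention breaks the incoming arrows to V_3: V_3 = -V_2 - 3·V_1 + 5 no longer applies, and V_3 = -1.
V_4 = min(V_2, V_3) + 3  [with V_2=5, V_3=-1]  = 2
Without intervention: V_3 = -V_2 - 3·V_1 + 5  [with V_2=5, V_1=1]  = -3; V_4 = min(V_2, V_3) + 3  [with V_2=5, V_3=-3]  = 0.
Change = 2 − 0 = 2.

2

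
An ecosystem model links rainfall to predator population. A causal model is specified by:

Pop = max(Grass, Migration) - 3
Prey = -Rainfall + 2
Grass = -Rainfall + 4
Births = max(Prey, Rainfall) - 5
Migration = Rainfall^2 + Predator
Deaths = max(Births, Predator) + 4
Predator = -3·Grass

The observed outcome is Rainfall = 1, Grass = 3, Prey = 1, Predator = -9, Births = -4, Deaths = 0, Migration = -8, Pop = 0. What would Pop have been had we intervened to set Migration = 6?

3

do(Migration=6) replaces the equation Migration = Rainfall^2 + Predator with the constant Migration = 6.
Grass = -Rainfall + 4  [with Rainfall=1]  = 3
Pop = max(Grass, Migration) - 3  [with Grass=3, Migration=6]  = 3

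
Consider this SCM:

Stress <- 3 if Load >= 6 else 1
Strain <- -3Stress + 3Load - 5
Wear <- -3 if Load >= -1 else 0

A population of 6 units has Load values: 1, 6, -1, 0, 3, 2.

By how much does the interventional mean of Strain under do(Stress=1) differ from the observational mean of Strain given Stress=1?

2.5

Under do(Stress=1), Stress's equation is replaced by Stress=1 for every unit. Per-unit Strain: -5, 10, -11, -8, 1, -2. Mean = -2.5.
E[Strain|Stress=1] averages over only the 5 units with Stress=1 (Load = 1, -1, 0, 3, 2): Strain = -5, -11, -8, 1, -2, mean -5.
Difference = -2.5 − (-5) = 2.5.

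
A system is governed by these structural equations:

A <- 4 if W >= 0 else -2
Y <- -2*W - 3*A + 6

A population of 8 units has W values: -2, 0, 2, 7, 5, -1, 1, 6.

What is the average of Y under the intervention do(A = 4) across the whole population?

Under do(A=4), A's equation is replaced by A=4 for every unit. Per-unit Y: -2, -6, -10, -20, -16, -4, -8, -18. Mean = -10.5.

-10.5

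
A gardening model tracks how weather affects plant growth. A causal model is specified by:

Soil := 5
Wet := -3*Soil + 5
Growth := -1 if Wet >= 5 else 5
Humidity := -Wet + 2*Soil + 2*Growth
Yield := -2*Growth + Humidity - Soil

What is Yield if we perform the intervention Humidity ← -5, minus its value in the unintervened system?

-35

Intervening sets Humidity = -5 and removes its equation (Humidity := -Wet + 2*Soil + 2*Growth).
Wet = -3*Soil + 5  [with Soil=5]  = -10
Growth = -1 if Wet >= 5 else 5  [with Wet=-10]  = 5
Yield = -2*Growth + Humidity - Soil  [with Growth=5, Humidity=-5, Soil=5]  = -20
Without intervention: Wet = -3*Soil + 5  [with Soil=5]  = -10; Growth = -1 if Wet >= 5 else 5  [with Wet=-10]  = 5; Humidity = -Wet + 2*Soil + 2*Growth  [with Wet=-10, Soil=5, Growth=5]  = 30; Yield = -2*Growth + Humidity - Soil  [with Growth=5, Humidity=30, Soil=5]  = 15.
Change = -20 − 15 = -35.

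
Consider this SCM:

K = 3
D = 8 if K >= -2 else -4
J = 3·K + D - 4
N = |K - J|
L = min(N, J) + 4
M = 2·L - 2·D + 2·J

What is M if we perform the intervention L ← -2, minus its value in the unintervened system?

The intervention breaks the incoming arrows to L: L = min(N, J) + 4 no longer applies, and L = -2.
D = 8 if K >= -2 else -4  [with K=3]  = 8
J = 3·K + D - 4  [with K=3, D=8]  = 13
M = 2·L - 2·D + 2·J  [with L=-2, D=8, J=13]  = 6
Without intervention: D = 8 if K >= -2 else -4  [with K=3]  = 8; J = 3·K + D - 4  [with K=3, D=8]  = 13; N = |K - J|  [with K=3, J=13]  = 10; L = min(N, J) + 4  [with N=10, J=13]  = 14; M = 2·L - 2·D + 2·J  [with L=14, D=8, J=13]  = 38.
Change = 6 − 38 = -32.

-32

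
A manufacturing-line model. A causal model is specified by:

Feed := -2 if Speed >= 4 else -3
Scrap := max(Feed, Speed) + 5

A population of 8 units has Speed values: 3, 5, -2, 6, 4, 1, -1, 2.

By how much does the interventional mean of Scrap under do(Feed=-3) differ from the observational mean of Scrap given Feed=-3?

1.65

do(Feed=-3) breaks Feed's dependence on Speed. With Feed=-3 fixed, Scrap across the units is 8, 10, 3, 11, 9, 6, 4, 7, mean 7.25.
E[Scrap|Feed=-3] averages over only the 5 units with Feed=-3 (Speed = 3, -2, 1, -1, 2): Scrap = 8, 3, 6, 4, 7, mean 5.6.
Difference = 7.25 − 5.6 = 1.65.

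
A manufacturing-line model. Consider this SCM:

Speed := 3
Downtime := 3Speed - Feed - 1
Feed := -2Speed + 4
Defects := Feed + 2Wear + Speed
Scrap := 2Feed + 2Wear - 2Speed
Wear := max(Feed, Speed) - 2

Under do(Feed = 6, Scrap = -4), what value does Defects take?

17

The joint intervention fixes Feed = 6, Scrap = -4, removing each variable's own equation.
Wear = max(Feed, Speed) - 2  [with Feed=6, Speed=3]  = 4
Defects = Feed + 2Wear + Speed  [with Feed=6, Wear=4, Speed=3]  = 17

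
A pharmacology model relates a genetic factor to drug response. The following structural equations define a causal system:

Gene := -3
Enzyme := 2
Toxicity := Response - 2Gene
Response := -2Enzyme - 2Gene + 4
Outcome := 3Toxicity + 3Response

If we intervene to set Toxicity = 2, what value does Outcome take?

Intervening sets Toxicity = 2 and removes its equation (Toxicity := Response - 2Gene).
Response = -2Enzyme - 2Gene + 4  [with Enzyme=2, Gene=-3]  = 6
Outcome = 3Toxicity + 3Response  [with Toxicity=2, Response=6]  = 24

24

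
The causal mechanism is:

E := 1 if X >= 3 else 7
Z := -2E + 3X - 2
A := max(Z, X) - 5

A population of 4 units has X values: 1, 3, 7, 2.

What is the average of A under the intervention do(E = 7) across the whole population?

do(E=7) breaks E's dependence on X. With E=7 fixed, A across the units is -4, -2, 2, -3, mean -1.75.

-1.75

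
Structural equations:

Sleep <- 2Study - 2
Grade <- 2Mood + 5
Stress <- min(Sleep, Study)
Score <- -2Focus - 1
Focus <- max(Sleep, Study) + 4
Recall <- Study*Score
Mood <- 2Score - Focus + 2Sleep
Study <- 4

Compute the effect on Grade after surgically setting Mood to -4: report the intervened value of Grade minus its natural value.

Intervening sets Mood = -4 and removes its equation (Mood <- 2Score - Focus + 2Sleep).
Grade = 2Mood + 5  [with Mood=-4]  = -3
Without intervention: Sleep = 2Study - 2  [with Study=4]  = 6; Focus = max(Sleep, Study) + 4  [with Sleep=6, Study=4]  = 10; Score = -2Focus - 1  [with Focus=10]  = -21; Mood = 2Score - Focus + 2Sleep  [with Score=-21, Focus=10, Sleep=6]  = -40; Grade = 2Mood + 5  [with Mood=-40]  = -75.
Change = -3 − (-75) = 72.

72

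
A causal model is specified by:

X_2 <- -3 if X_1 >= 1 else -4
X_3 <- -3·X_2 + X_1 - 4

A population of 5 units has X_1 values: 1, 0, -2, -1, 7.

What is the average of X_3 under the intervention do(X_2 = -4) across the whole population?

do(X_2=-4) breaks X_2's dependence on X_1. With X_2=-4 fixed, X_3 across the units is 9, 8, 6, 7, 15, mean 9.

9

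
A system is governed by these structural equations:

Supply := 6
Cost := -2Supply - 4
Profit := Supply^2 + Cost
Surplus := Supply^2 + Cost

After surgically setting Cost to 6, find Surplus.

42

Under do(Cost=6), the mechanism Cost := -2Supply - 4 is discarded; Cost is fixed at 6.
Surplus = Supply^2 + Cost  [with Supply=6, Cost=6]  = 42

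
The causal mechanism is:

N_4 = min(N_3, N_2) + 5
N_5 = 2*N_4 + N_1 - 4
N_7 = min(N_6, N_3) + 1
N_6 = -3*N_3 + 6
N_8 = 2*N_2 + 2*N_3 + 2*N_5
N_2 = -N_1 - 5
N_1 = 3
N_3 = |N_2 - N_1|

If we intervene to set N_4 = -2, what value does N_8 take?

-4

do(N_4=-2) replaces the equation N_4 = min(N_3, N_2) + 5 with the constant N_4 = -2.
N_2 = -N_1 - 5  [with N_1=3]  = -8
N_3 = |N_2 - N_1|  [with N_2=-8, N_1=3]  = 11
N_5 = 2*N_4 + N_1 - 4  [with N_4=-2, N_1=3]  = -5
N_8 = 2*N_2 + 2*N_3 + 2*N_5  [with N_2=-8, N_3=11, N_5=-5]  = -4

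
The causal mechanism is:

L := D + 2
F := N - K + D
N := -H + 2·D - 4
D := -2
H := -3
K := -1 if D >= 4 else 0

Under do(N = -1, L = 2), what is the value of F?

The joint intervention fixes N = -1, L = 2, removing each variable's own equation.
K = -1 if D >= 4 else 0  [with D=-2]  = 0
F = N - K + D  [with N=-1, K=0, D=-2]  = -3

-3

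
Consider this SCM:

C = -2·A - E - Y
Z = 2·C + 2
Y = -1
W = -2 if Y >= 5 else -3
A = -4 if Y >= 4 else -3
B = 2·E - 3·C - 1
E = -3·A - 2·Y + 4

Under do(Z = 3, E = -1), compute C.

8

Under do(Z = 3, E = -1), each intervened variable's structural equation is replaced by its fixed value.
A = -4 if Y >= 4 else -3  [with Y=-1]  = -3
C = -2·A - E - Y  [with A=-3, E=-1, Y=-1]  = 8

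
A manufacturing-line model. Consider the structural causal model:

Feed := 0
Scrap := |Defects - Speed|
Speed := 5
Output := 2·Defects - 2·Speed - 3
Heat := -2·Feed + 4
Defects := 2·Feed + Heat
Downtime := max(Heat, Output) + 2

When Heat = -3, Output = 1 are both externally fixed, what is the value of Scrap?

The joint intervention fixes Heat = -3, Output = 1, removing each variable's own equation.
Defects = 2·Feed + Heat  [with Feed=0, Heat=-3]  = -3
Scrap = |Defects - Speed|  [with Defects=-3, Speed=5]  = 8

8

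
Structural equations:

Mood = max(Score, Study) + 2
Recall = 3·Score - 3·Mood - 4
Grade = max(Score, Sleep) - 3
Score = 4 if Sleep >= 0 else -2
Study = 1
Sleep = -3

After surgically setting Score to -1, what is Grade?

The intervention breaks the incoming arrows to Score: Score = 4 if Sleep >= 0 else -2 no longer applies, and Score = -1.
Grade = max(Score, Sleep) - 3  [with Score=-1, Sleep=-3]  = -4

-4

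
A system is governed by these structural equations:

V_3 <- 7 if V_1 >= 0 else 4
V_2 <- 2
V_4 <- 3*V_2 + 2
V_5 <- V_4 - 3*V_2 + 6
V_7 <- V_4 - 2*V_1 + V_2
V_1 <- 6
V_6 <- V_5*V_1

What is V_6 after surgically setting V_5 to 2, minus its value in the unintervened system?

-36

The intervention breaks the incoming arrows to V_5: V_5 <- V_4 - 3*V_2 + 6 no longer applies, and V_5 = 2.
V_6 = V_5*V_1  [with V_5=2, V_1=6]  = 12
Without intervention: V_4 = 3*V_2 + 2  [with V_2=2]  = 8; V_5 = V_4 - 3*V_2 + 6  [with V_4=8, V_2=2]  = 8; V_6 = V_5*V_1  [with V_5=8, V_1=6]  = 48.
Change = 12 − 48 = -36.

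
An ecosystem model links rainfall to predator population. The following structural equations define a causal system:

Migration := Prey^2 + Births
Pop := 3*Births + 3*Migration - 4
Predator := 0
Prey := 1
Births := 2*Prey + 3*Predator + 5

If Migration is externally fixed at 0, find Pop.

17

Intervening sets Migration = 0 and removes its equation (Migration := Prey^2 + Births).
Births = 2*Prey + 3*Predator + 5  [with Prey=1, Predator=0]  = 7
Pop = 3*Births + 3*Migration - 4  [with Births=7, Migration=0]  = 17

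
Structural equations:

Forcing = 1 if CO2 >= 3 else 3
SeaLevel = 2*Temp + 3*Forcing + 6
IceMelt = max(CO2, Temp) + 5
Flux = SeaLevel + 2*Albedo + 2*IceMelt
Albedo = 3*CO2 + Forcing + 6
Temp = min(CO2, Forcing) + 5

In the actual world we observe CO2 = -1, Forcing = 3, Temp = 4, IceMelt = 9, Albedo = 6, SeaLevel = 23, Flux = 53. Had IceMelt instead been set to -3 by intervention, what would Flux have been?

The intervention breaks the incoming arrows to IceMelt: IceMelt = max(CO2, Temp) + 5 no longer applies, and IceMelt = -3.
Forcing = 1 if CO2 >= 3 else 3  [with CO2=-1]  = 3
Temp = min(CO2, Forcing) + 5  [with CO2=-1, Forcing=3]  = 4
Albedo = 3*CO2 + Forcing + 6  [with CO2=-1, Forcing=3]  = 6
SeaLevel = 2*Temp + 3*Forcing + 6  [with Temp=4, Forcing=3]  = 23
Flux = SeaLevel + 2*Albedo + 2*IceMelt  [with SeaLevel=23, Albedo=6, IceMelt=-3]  = 29

29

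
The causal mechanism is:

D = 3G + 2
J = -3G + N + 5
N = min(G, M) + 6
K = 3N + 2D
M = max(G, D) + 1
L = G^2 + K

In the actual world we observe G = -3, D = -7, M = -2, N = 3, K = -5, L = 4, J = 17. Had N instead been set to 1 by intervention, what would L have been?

-2

Under do(N=1), the mechanism N = min(G, M) + 6 is discarded; N is fixed at 1.
D = 3G + 2  [with G=-3]  = -7
K = 3N + 2D  [with N=1, D=-7]  = -11
L = G^2 + K  [with G=-3, K=-11]  = -2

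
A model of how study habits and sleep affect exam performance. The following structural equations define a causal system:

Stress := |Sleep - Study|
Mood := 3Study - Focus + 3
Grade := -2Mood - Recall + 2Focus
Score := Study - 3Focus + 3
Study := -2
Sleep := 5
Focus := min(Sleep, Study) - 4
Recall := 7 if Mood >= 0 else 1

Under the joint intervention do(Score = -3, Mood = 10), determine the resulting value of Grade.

Setting Score = -3, Mood = 10 by intervention discards those variables' equations.
Focus = min(Sleep, Study) - 4  [with Sleep=5, Study=-2]  = -6
Recall = 7 if Mood >= 0 else 1  [with Mood=10]  = 7
Grade = -2Mood - Recall + 2Focus  [with Mood=10, Recall=7, Focus=-6]  = -39

-39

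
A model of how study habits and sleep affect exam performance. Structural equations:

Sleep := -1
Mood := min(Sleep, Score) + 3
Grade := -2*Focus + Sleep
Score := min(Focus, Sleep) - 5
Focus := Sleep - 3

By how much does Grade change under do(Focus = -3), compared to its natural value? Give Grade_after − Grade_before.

-2

do(Focus=-3) replaces the equation Focus := Sleep - 3 with the constant Focus = -3.
Grade = -2*Focus + Sleep  [with Focus=-3, Sleep=-1]  = 5
Without intervention: Focus = Sleep - 3  [with Sleep=-1]  = -4; Grade = -2*Focus + Sleep  [with Focus=-4, Sleep=-1]  = 7.
Change = 5 − 7 = -2.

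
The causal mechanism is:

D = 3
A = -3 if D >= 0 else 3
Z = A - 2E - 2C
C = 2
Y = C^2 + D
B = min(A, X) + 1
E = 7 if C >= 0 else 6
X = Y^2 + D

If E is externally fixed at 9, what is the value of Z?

-25

do(E=9) replaces the equation E = 7 if C >= 0 else 6 with the constant E = 9.
A = -3 if D >= 0 else 3  [with D=3]  = -3
Z = A - 2E - 2C  [with A=-3, E=9, C=2]  = -25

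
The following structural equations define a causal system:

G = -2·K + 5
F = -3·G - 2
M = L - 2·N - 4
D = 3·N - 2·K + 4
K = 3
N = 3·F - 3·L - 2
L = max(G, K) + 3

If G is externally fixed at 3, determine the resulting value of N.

-53

do(G=3) replaces the equation G = -2·K + 5 with the constant G = 3.
L = max(G, K) + 3  [with G=3, K=3]  = 6
F = -3·G - 2  [with G=3]  = -11
N = 3·F - 3·L - 2  [with F=-11, L=6]  = -53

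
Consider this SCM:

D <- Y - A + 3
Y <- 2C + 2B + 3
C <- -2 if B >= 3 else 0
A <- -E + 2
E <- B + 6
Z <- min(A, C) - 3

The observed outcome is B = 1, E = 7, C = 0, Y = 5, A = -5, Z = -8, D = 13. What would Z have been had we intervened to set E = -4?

Under do(E=-4), the mechanism E <- B + 6 is discarded; E is fixed at -4.
C = -2 if B >= 3 else 0  [with B=1]  = 0
A = -E + 2  [with E=-4]  = 6
Z = min(A, C) - 3  [with A=6, C=0]  = -3

-3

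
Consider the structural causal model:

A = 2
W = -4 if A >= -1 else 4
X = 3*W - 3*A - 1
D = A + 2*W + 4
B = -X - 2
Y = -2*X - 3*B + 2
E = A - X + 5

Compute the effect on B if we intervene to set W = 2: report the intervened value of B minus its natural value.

do(W=2) replaces the equation W = -4 if A >= -1 else 4 with the constant W = 2.
X = 3*W - 3*A - 1  [with W=2, A=2]  = -1
B = -X - 2  [with X=-1]  = -1
Without intervention: W = -4 if A >= -1 else 4  [with A=2]  = -4; X = 3*W - 3*A - 1  [with W=-4, A=2]  = -19; B = -X - 2  [with X=-19]  = 17.
Change = -1 − 17 = -18.

-18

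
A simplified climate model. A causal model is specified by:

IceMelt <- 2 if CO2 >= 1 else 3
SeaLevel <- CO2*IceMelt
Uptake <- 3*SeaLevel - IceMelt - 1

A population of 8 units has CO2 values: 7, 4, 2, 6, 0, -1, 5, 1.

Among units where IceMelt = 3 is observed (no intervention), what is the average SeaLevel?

-1.5

Conditioning on IceMelt=3 selects the 2 unit(s) with CO2 ∈ {0, -1}. Their SeaLevel values: 0, -3. Mean = -1.5.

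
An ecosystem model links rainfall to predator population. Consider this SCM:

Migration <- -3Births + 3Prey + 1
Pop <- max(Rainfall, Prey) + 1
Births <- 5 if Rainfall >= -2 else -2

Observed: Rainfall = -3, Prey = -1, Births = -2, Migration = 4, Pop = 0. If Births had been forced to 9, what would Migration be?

The intervention breaks the incoming arrows to Births: Births <- 5 if Rainfall >= -2 else -2 no longer applies, and Births = 9.
Migration = -3Births + 3Prey + 1  [with Births=9, Prey=-1]  = -29

-29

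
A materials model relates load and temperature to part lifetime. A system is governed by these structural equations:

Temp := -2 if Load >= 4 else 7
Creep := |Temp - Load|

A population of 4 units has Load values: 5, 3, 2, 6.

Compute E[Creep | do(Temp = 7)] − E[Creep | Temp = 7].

-1.5

The intervention sets Temp=7 in all 4 units regardless of Load. Recomputing Creep per unit gives 2, 4, 5, 1; average 3.
E[Creep|Temp=7] averages over only the 2 units with Temp=7 (Load = 3, 2): Creep = 4, 5, mean 4.5.
Difference = 3 − 4.5 = -1.5.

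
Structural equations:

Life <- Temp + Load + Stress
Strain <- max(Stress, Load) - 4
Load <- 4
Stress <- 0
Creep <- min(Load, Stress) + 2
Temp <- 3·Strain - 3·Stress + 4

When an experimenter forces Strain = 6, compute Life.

26

The intervention breaks the incoming arrows to Strain: Strain <- max(Stress, Load) - 4 no longer applies, and Strain = 6.
Temp = 3·Strain - 3·Stress + 4  [with Strain=6, Stress=0]  = 22
Life = Temp + Load + Stress  [with Temp=22, Load=4, Stress=0]  = 26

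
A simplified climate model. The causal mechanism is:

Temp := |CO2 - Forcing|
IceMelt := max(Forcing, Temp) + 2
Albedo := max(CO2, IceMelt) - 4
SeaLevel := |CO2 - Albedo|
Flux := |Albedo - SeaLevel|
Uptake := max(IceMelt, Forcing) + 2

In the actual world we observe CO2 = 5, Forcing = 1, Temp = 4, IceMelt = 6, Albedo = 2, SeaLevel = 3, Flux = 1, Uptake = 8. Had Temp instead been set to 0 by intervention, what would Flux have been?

The intervention breaks the incoming arrows to Temp: Temp := |CO2 - Forcing| no longer applies, and Temp = 0.
IceMelt = max(Forcing, Temp) + 2  [with Forcing=1, Temp=0]  = 3
Albedo = max(CO2, IceMelt) - 4  [with CO2=5, IceMelt=3]  = 1
SeaLevel = |CO2 - Albedo|  [with CO2=5, Albedo=1]  = 4
Flux = |Albedo - SeaLevel|  [with Albedo=1, SeaLevel=4]  = 3

3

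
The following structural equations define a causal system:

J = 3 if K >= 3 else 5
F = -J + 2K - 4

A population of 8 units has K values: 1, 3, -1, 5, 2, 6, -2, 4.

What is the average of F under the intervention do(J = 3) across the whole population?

Every unit gets J=3 under the intervention. F values become -5, -1, -9, 3, -3, 5, -11, 1; E[F|do(J=3)] = -2.5.

-2.5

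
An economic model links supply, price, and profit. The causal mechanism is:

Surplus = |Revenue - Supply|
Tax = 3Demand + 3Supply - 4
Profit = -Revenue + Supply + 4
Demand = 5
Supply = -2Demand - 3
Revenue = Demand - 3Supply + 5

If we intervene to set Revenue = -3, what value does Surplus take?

The intervention breaks the incoming arrows to Revenue: Revenue = Demand - 3Supply + 5 no longer applies, and Revenue = -3.
Supply = -2Demand - 3  [with Demand=5]  = -13
Surplus = |Revenue - Supply|  [with Revenue=-3, Supply=-13]  = 10

10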